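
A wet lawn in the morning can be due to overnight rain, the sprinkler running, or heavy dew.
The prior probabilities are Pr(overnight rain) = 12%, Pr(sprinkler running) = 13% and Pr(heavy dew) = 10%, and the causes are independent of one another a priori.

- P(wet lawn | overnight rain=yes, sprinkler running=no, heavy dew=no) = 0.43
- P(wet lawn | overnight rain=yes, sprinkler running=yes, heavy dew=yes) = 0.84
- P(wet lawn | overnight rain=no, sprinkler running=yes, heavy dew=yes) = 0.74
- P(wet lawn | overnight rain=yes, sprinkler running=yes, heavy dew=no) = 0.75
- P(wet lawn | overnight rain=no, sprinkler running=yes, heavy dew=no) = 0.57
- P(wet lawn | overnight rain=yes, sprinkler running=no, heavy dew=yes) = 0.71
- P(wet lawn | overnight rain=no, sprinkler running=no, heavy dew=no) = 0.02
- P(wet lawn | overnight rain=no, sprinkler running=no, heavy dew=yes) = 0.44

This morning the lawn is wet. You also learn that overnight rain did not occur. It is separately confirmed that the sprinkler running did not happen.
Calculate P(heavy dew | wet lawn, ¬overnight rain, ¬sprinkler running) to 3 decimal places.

P(wet lawn | ¬overnight rain, ¬sprinkler running) = 0.02*0.9 + 0.44*0.1 = 0.018000 + 0.044000 = 0.062000
The heavy dew-present share is 0.44*0.1 = 0.044000.
Hence the posterior is 0.044000/0.062000 ≈ 0.710.

P(heavy dew | wet lawn, ¬overnight rain, ¬sprinkler running) ≈ 0.710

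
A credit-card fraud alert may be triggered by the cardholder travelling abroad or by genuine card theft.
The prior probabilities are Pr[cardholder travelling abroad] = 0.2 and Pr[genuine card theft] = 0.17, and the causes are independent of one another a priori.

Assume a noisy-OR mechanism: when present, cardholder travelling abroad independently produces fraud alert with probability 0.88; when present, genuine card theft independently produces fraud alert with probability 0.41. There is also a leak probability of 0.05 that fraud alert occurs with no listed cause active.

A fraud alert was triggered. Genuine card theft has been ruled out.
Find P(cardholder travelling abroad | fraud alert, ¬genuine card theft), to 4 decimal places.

Under noisy-OR, P(fraud alert | causes) = 1 − (1−0.05)·∏(1−qᵢ) over the active causes.
By total probability over both values of cardholder travelling abroad:
  P(fraud alert | ¬genuine card theft) = 0.05*0.8 + 0.886*0.2
        = 0.040000 + 0.177200 = 0.217200
Keeping only the cardholder travelling abroad-present terms gives 0.177200, so
  P(cardholder travelling abroad | fraud alert, ¬genuine card theft) = 0.177200 / 0.217200 ≈ 0.8158

P(cardholder travelling abroad | fraud alert, ¬genuine card theft) ≈ 0.8158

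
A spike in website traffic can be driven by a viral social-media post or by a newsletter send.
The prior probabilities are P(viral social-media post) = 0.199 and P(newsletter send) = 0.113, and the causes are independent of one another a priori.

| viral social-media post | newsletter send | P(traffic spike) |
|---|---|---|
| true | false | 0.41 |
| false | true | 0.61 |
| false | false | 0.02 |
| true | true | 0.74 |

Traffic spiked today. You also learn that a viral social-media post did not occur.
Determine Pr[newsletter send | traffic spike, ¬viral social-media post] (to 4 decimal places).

Pr[newsletter send | traffic spike, ¬viral social-media post] ≈ 0.7953

Weight on newsletter send=true, given the evidence: 0.61×0.113 = 0.068930
Normalizer over all consistent configurations: 0.02×0.887 + 0.61×0.113 = 0.086670
P(newsletter send | traffic spike, ¬viral social-media post) = 0.068930/0.086670 ≈ 0.7953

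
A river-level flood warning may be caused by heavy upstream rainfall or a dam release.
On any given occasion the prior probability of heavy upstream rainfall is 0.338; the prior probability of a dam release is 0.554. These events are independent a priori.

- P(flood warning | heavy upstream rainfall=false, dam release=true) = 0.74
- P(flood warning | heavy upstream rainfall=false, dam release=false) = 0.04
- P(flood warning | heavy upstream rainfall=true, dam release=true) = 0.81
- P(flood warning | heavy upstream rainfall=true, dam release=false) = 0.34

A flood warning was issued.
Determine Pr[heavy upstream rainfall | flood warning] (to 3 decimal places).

Pr[heavy upstream rainfall | flood warning] ≈ 0.417

P(flood warning) = 0.04×0.662×0.446 + 0.74×0.662×0.554 + 0.34×0.338×0.446 + 0.81×0.338×0.554 = 0.011810 + 0.271394 + 0.051254 + 0.151674 = 0.486132
The heavy upstream rainfall-present share is 0.051254 + 0.151674 = 0.202928.
P(heavy upstream rainfall | flood warning) = 0.202928 / 0.486132 ≈ 0.417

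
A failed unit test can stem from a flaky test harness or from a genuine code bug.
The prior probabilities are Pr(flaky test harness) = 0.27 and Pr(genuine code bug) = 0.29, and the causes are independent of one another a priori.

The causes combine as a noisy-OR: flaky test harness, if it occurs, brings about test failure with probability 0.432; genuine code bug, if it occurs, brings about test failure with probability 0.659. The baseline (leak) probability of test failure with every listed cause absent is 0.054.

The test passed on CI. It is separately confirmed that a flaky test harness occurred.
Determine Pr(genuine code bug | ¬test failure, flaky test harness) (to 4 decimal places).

Under noisy-OR, P(test failure | causes) = 1 − (1−0.054)·∏(1−qᵢ) over the active causes.
P(¬test failure | flaky test harness) = 0.537328·0.71 + 0.183229·0.29 = 0.381503 + 0.053136 = 0.434639
Of this, 0.053136 comes from 0.183229·0.29 (the genuine code bug=true cases).
P(genuine code bug | ¬test failure, flaky test harness) = 0.053136 / 0.434639 ≈ 0.1223

Pr(genuine code bug | ¬test failure, flaky test harness) ≈ 0.1223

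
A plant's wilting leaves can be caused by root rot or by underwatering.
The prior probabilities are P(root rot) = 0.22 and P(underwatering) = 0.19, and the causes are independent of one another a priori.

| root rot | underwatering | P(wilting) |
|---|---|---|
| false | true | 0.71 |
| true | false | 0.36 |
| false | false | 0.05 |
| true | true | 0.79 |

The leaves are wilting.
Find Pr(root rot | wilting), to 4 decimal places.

Pr(root rot | wilting) ≈ 0.4153

Sum P(wilting|·) weighted by the priors over the 4 (root rot, underwatering) configurations:
  P(wilting) = 0.05·0.78·0.81 + 0.71·0.78·0.19 + 0.36·0.22·0.81 + 0.79·0.22·0.19
        = 0.031590 + 0.105222 + 0.064152 + 0.033022 = 0.233986
Keeping only the root rot-present terms gives 0.097174, so
  P(root rot | wilting) = 0.097174 / 0.233986 ≈ 0.4153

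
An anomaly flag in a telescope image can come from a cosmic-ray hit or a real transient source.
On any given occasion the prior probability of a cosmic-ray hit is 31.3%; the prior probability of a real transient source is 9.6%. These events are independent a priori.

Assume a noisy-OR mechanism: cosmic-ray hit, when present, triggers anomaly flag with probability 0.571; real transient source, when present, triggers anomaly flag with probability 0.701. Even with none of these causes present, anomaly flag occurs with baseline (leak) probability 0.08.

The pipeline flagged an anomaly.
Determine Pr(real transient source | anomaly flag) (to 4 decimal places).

Under noisy-OR, P(anomaly flag | causes) = 1 − (1−0.08)·∏(1−qᵢ) over the active causes.
P(anomaly flag) = 0.08·0.687·0.904 + 0.72492·0.687·0.096 + 0.60532·0.313·0.904 + 0.881991·0.313·0.096 = 0.049684 + 0.047810 + 0.171277 + 0.026502 = 0.295273
Restricting to configurations with real transient source present: 0.047810 + 0.026502 = 0.074312.
So P(real transient source | anomaly flag) = 0.074312/0.295273 ≈ 0.2517.

Pr(real transient source | anomaly flag) ≈ 0.2517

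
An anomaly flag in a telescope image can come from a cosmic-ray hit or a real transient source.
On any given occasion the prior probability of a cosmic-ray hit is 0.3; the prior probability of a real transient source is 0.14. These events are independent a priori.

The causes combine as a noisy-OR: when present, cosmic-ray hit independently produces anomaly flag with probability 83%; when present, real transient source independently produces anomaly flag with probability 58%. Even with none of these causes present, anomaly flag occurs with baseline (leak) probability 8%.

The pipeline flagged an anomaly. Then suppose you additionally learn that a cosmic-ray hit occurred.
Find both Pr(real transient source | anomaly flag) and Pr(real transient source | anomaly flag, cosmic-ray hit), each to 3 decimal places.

Pr(real transient source | anomaly flag) ≈ 0.272; Pr(real transient source | anomaly flag, cosmic-ray hit) ≈ 0.153

Under noisy-OR, P(anomaly flag | causes) = 1 − (1−0.08)·∏(1−qᵢ) over the active causes.
P(anomaly flag) = 0.08·0.7·0.86 + 0.6136·0.7·0.14 + 0.8436·0.3·0.86 + 0.934312·0.3·0.14 = 0.048160 + 0.060133 + 0.217649 + 0.039241 = 0.365183
The real transient source-present share is 0.060133 + 0.039241 = 0.099374.
So P(real transient source | anomaly flag) = 0.099374/0.365183 ≈ 0.272.

With the extra evidence:
Weight on real transient source=true, given the evidence: 0.934312·0.14 = 0.130804
Normalizer over all consistent configurations: 0.8436·0.86 + 0.934312·0.14 = 0.856300
Posterior = 0.130804 / 0.856300 ≈ 0.153
— cosmic-ray hit explains away the evidence for real transient source.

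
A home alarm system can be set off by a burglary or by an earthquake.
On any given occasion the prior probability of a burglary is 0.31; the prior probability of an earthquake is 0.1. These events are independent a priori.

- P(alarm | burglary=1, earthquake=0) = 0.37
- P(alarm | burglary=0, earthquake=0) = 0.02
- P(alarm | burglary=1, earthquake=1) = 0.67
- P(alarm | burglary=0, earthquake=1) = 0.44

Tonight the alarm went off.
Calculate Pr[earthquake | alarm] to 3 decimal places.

Pr[earthquake | alarm] ≈ 0.307

P(alarm) = 0.02*0.69*0.9 + 0.44*0.69*0.1 + 0.37*0.31*0.9 + 0.67*0.31*0.1 = 0.012420 + 0.030360 + 0.103230 + 0.020770 = 0.166780
Of this, 0.051130 comes from 0.030360 + 0.020770 (the earthquake=true cases).
P(earthquake | alarm) = 0.051130 / 0.166780 ≈ 0.307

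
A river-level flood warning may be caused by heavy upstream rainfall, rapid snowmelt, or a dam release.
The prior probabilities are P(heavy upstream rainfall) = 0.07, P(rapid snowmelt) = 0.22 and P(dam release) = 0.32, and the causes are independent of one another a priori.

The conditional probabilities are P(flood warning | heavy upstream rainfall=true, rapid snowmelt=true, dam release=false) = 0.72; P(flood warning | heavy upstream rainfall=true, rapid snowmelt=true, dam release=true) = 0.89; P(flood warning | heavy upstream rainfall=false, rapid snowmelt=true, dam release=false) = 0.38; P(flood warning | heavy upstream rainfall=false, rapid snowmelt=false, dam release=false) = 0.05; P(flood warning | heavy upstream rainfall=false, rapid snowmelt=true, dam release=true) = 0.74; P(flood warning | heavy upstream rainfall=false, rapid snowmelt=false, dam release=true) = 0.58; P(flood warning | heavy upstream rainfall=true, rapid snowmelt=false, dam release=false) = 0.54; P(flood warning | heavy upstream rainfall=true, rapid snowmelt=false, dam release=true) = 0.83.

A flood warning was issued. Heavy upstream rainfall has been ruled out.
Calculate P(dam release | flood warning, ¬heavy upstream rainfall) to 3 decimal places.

P(dam release | flood warning, ¬heavy upstream rainfall) ≈ 0.703

Sum P(flood warning|·) weighted by the priors over the 4 (rapid snowmelt, dam release) configurations:
  P(flood warning | ¬heavy upstream rainfall) = 0.05×0.78×0.68 + 0.58×0.78×0.32 + 0.38×0.22×0.68 + 0.74×0.22×0.32
        = 0.026520 + 0.144768 + 0.056848 + 0.052096 = 0.280232
Configurations with dam release contribute 0.196864, so
  P(dam release | flood warning, ¬heavy upstream rainfall) = 0.196864 / 0.280232 ≈ 0.703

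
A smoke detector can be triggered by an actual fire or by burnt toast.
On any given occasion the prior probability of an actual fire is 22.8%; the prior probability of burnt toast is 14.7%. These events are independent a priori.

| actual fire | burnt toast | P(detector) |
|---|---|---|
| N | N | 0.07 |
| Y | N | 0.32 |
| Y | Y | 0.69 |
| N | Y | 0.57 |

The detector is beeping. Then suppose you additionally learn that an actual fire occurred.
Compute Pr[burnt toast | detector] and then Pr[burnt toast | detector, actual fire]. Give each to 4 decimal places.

Pr[burnt toast | detector] ≈ 0.4477; Pr[burnt toast | detector, actual fire] ≈ 0.2709

Sum P(detector|·) weighted by the priors over the 4 (actual fire, burnt toast) configurations:
  P(detector) = 0.07*0.772*0.853 + 0.57*0.772*0.147 + 0.32*0.228*0.853 + 0.69*0.228*0.147
        = 0.046096 + 0.064686 + 0.062235 + 0.023126 = 0.196143
Configurations with burnt toast contribute 0.087812, so
  P(burnt toast | detector) = 0.087812 / 0.196143 ≈ 0.4477

Now also conditioning on actual fire=true:
Sum P(detector|·) weighted by the priors over both values of burnt toast:
  P(detector | actual fire) = 0.32*0.853 + 0.69*0.147
        = 0.272960 + 0.101430 = 0.374390
Configurations with burnt toast contribute 0.101430, so
  P(burnt toast | detector, actual fire) = 0.101430 / 0.374390 ≈ 0.2709
— actual fire explains away the evidence for burnt toast.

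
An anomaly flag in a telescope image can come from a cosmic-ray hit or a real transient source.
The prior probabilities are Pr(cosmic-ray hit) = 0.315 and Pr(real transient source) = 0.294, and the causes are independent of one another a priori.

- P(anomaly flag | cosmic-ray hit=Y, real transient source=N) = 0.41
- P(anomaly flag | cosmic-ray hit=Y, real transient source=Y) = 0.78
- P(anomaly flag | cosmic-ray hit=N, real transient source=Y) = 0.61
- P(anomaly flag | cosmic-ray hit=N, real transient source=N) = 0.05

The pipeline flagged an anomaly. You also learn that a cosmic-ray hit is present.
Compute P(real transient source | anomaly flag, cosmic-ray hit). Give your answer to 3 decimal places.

By total probability over both values of real transient source:
  P(anomaly flag | cosmic-ray hit) = 0.41×0.706 + 0.78×0.294
        = 0.289460 + 0.229320 = 0.518780
The terms with real transient source present sum to 0.229320, so
  P(real transient source | anomaly flag, cosmic-ray hit) = 0.229320 / 0.518780 ≈ 0.442

P(real transient source | anomaly flag, cosmic-ray hit) ≈ 0.442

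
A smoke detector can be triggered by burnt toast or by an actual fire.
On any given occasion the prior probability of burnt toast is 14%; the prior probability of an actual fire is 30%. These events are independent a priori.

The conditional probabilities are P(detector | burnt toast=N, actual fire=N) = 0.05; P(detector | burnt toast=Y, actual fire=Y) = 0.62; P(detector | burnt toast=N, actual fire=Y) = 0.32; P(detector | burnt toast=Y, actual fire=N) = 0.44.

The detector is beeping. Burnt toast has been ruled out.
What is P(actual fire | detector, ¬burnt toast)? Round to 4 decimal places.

P(actual fire | detector, ¬burnt toast) ≈ 0.7328

Numerator (weight on configurations with actual fire): 0.32×0.3 = 0.096000
The normalizing constant is 0.05×0.7 + 0.32×0.3 = 0.131000
P(actual fire | detector, ¬burnt toast) = 0.096000/0.131000 ≈ 0.7328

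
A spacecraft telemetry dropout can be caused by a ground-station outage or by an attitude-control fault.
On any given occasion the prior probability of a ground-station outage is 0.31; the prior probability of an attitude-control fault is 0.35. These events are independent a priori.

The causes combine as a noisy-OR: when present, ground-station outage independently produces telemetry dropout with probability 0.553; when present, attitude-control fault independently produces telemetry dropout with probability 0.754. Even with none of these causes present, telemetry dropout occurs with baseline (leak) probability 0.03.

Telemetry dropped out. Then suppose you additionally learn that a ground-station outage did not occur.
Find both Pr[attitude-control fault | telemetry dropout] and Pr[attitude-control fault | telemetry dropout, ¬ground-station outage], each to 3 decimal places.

Pr[attitude-control fault | telemetry dropout] ≈ 0.688; Pr[attitude-control fault | telemetry dropout, ¬ground-station outage] ≈ 0.932

Under noisy-OR, P(telemetry dropout | causes) = 1 − (1−0.03)·∏(1−qᵢ) over the active causes.
P(telemetry dropout) = 0.03·0.69·0.65 + 0.76138·0.69·0.35 + 0.56641·0.31·0.65 + 0.893337·0.31·0.35 = 0.013455 + 0.183873 + 0.114132 + 0.096927 = 0.408387
The attitude-control fault-present share is 0.183873 + 0.096927 = 0.280800.
P(attitude-control fault | telemetry dropout) = 0.280800 / 0.408387 ≈ 0.688

Now condition on the additional information:
Sum P(telemetry dropout|·) weighted by the priors over both values of attitude-control fault:
  P(telemetry dropout | ¬ground-station outage) = 0.03·0.65 + 0.76138·0.35
        = 0.019500 + 0.266483 = 0.285983
The terms with attitude-control fault present sum to 0.266483, so
  P(attitude-control fault | telemetry dropout, ¬ground-station outage) = 0.266483 / 0.285983 ≈ 0.932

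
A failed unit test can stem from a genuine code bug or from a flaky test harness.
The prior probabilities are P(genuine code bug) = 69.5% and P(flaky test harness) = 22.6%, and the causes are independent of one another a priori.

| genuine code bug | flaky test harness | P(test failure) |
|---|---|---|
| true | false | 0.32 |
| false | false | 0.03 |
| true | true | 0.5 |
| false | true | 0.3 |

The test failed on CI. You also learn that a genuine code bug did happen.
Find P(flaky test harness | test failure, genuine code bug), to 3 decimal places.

P(flaky test harness | test failure, genuine code bug) ≈ 0.313

P(test failure | genuine code bug) = 0.32×0.774 + 0.5×0.226 = 0.247680 + 0.113000 = 0.360680
Restricting to configurations with flaky test harness present: 0.5×0.226 = 0.113000.
P(flaky test harness | test failure, genuine code bug) = 0.113000 / 0.360680 ≈ 0.313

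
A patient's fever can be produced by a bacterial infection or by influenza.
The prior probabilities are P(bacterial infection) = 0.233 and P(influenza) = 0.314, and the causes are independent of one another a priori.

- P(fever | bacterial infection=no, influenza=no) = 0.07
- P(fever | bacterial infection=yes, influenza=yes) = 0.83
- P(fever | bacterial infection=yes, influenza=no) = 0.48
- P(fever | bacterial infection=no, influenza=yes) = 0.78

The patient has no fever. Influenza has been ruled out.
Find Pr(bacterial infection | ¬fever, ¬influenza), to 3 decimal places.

Weight on bacterial infection=true, given the evidence: 0.52*0.233 = 0.121160
Denominator P(¬fever | ¬influenza): 0.93*0.767 + 0.52*0.233 = 0.834470
P(bacterial infection | ¬fever, ¬influenza) = 0.121160/0.834470 ≈ 0.145

Pr(bacterial infection | ¬fever, ¬influenza) ≈ 0.145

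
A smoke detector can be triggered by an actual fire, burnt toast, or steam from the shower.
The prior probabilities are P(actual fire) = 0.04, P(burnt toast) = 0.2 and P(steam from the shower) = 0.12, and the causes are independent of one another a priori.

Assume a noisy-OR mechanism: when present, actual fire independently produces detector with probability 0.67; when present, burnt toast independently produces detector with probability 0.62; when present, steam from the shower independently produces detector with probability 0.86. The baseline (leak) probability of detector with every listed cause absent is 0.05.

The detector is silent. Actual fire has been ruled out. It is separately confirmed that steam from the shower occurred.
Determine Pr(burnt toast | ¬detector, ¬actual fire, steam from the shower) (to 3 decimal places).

Pr(burnt toast | ¬detector, ¬actual fire, steam from the shower) ≈ 0.087

Under noisy-OR, P(detector | causes) = 1 − (1−0.05)·∏(1−qᵢ) over the active causes.
Sum P(¬detector|·) weighted by the priors over both values of burnt toast:
  P(¬detector | ¬actual fire, steam from the shower) = 0.133*0.8 + 0.05054*0.2
        = 0.106400 + 0.010108 = 0.116508
The terms with burnt toast present sum to 0.010108, so
  P(burnt toast | ¬detector, ¬actual fire, steam from the shower) = 0.010108 / 0.116508 ≈ 0.087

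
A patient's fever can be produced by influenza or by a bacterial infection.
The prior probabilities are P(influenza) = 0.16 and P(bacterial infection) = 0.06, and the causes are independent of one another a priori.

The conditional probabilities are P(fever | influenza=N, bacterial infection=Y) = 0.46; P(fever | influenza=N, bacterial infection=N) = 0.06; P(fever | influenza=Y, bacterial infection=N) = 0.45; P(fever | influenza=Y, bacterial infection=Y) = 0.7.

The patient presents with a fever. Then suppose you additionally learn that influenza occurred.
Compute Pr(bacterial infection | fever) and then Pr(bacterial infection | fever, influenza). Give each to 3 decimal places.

Pr(bacterial infection | fever) ≈ 0.206; Pr(bacterial infection | fever, influenza) ≈ 0.090

P(fever) = 0.06*0.84*0.94 + 0.46*0.84*0.06 + 0.45*0.16*0.94 + 0.7*0.16*0.06 = 0.047376 + 0.023184 + 0.067680 + 0.006720 = 0.144960
Restricting to configurations with bacterial infection present: 0.023184 + 0.006720 = 0.029904.
Hence the posterior is 0.029904/0.144960 ≈ 0.206.

Now condition on the additional information:
P(fever | influenza) = 0.45×0.94 + 0.7×0.06 = 0.423000 + 0.042000 = 0.465000
The bacterial infection-present share is 0.7×0.06 = 0.042000.
P(bacterial infection | fever, influenza) = 0.042000 / 0.465000 ≈ 0.090
The drop from 0.206 to 0.090 is the explaining-away (discounting) effect.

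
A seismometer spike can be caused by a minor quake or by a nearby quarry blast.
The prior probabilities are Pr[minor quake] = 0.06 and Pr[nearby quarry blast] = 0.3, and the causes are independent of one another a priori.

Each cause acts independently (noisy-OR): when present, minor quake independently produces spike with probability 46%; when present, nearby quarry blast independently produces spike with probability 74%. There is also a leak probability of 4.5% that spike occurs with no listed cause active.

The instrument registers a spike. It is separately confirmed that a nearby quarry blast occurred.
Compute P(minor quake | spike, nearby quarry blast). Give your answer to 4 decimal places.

P(minor quake | spike, nearby quarry blast) ≈ 0.0685

Under noisy-OR, P(spike | causes) = 1 − (1−0.045)·∏(1−qᵢ) over the active causes.
For the numerator, keep only minor quake=true terms: 0.865918*0.06 = 0.051955
The normalizing constant is 0.7517*0.94 + 0.865918*0.06 = 0.758553
P(minor quake | spike, nearby quarry blast) = 0.051955/0.758553 ≈ 0.0685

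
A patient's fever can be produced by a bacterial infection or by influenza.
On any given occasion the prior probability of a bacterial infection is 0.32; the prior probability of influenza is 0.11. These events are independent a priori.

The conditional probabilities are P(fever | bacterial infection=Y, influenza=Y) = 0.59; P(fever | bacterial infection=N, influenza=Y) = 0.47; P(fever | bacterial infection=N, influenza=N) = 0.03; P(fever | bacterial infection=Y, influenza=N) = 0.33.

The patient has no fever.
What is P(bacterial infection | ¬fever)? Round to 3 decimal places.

Numerator (weight on configurations with bacterial infection): 0.190816 + 0.014432 = 0.205248
The normalizing constant is 0.97·0.68·0.89 + 0.53·0.68·0.11 + 0.67·0.32·0.89 + 0.41·0.32·0.11 = 0.831936
P(bacterial infection | ¬fever) = 0.205248/0.831936 ≈ 0.247

P(bacterial infection | ¬fever) ≈ 0.247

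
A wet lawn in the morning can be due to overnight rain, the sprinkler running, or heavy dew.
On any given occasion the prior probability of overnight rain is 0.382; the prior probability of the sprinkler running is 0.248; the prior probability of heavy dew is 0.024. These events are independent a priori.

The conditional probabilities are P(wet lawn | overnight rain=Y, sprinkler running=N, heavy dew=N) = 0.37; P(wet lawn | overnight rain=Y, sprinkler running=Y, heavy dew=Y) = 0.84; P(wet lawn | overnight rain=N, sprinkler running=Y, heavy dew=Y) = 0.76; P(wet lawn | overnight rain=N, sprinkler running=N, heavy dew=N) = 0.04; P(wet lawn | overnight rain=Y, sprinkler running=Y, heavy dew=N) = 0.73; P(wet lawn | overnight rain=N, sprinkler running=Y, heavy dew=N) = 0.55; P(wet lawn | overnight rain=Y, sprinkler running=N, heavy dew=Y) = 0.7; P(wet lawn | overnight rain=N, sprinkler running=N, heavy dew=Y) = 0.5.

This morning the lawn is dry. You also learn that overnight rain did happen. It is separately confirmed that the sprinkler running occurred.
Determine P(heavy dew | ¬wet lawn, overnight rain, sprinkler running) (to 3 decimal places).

P(heavy dew | ¬wet lawn, overnight rain, sprinkler running) ≈ 0.014

By total probability over both values of heavy dew:
  P(¬wet lawn | overnight rain, sprinkler running) = 0.27·0.976 + 0.16·0.024
        = 0.263520 + 0.003840 = 0.267360
Configurations with heavy dew contribute 0.003840, so
  P(heavy dew | ¬wet lawn, overnight rain, sprinkler running) = 0.003840 / 0.267360 ≈ 0.014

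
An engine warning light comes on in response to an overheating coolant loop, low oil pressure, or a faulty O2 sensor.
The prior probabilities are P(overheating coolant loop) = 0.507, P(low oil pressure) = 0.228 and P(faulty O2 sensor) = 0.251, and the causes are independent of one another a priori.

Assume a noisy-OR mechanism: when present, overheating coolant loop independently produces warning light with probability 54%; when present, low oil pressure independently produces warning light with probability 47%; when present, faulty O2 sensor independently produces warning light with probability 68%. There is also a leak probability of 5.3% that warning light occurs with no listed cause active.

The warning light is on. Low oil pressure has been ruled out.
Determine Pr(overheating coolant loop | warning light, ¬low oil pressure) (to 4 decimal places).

Under noisy-OR, P(warning light | causes) = 1 − (1−0.053)·∏(1−qᵢ) over the active causes.
P(warning light | ¬low oil pressure) = 0.053·0.493·0.749 + 0.69696·0.493·0.251 + 0.56438·0.507·0.749 + 0.860602·0.507·0.251 = 0.019571 + 0.086244 + 0.214319 + 0.109518 = 0.429652
Of this, 0.323837 comes from 0.214319 + 0.109518 (the overheating coolant loop=true cases).
Hence the posterior is 0.323837/0.429652 ≈ 0.7537.

Pr(overheating coolant loop | warning light, ¬low oil pressure) ≈ 0.7537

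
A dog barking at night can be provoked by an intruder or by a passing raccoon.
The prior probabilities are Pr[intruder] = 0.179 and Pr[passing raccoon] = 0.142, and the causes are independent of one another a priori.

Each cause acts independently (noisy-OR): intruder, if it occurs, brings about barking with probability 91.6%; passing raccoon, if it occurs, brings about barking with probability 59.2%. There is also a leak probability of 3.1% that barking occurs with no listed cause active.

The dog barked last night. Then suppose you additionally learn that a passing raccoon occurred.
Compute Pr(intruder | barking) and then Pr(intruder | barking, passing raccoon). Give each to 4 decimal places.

Pr(intruder | barking) ≈ 0.6421; Pr(intruder | barking, passing raccoon) ≈ 0.2585

Under noisy-OR, P(barking | causes) = 1 − (1−0.031)·∏(1−qᵢ) over the active causes.
Sum P(barking|·) weighted by the priors over the 4 (intruder, passing raccoon) configurations:
  P(barking) = 0.031·0.821·0.858 + 0.604648·0.821·0.142 + 0.918604·0.179·0.858 + 0.96679·0.179·0.142
        = 0.021837 + 0.070491 + 0.141081 + 0.024574 = 0.257983
The terms with intruder present sum to 0.165655, so
  P(intruder | barking) = 0.165655 / 0.257983 ≈ 0.6421

With the extra evidence:
P(barking | passing raccoon) = 0.604648·0.821 + 0.96679·0.179 = 0.496416 + 0.173055 = 0.669471
Restricting to configurations with intruder present: 0.96679·0.179 = 0.173055.
So P(intruder | barking, passing raccoon) = 0.173055/0.669471 ≈ 0.2585.
The drop from 0.6421 to 0.2585 is the explaining-away (discounting) effect.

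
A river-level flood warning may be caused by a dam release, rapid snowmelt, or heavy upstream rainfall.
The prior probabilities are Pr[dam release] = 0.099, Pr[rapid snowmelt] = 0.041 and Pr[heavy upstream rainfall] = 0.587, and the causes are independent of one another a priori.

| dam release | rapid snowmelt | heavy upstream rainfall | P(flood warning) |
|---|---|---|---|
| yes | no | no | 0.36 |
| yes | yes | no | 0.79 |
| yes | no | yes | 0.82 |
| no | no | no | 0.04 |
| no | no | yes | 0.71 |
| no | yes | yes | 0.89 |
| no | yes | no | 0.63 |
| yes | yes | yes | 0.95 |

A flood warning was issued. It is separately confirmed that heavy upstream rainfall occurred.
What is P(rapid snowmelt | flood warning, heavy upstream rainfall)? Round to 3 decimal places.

P(rapid snowmelt | flood warning, heavy upstream rainfall) ≈ 0.050

Sum P(flood warning|·) weighted by the priors over the 4 (dam release, rapid snowmelt) configurations:
  P(flood warning | heavy upstream rainfall) = 0.71*0.901*0.959 + 0.89*0.901*0.041 + 0.82*0.099*0.959 + 0.95*0.099*0.041
        = 0.613482 + 0.032877 + 0.077852 + 0.003856 = 0.728067
Keeping only the rapid snowmelt-present terms gives 0.036733, so
  P(rapid snowmelt | flood warning, heavy upstream rainfall) = 0.036733 / 0.728067 ≈ 0.050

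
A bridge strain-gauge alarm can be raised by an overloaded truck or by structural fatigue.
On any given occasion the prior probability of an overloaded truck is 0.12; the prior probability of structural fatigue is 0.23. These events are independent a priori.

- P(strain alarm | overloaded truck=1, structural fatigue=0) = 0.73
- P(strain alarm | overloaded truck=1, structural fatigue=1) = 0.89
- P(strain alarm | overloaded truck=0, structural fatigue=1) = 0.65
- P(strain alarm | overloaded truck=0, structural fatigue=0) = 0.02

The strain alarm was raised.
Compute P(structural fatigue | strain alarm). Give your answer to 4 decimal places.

P(structural fatigue | strain alarm) ≈ 0.6584

For the numerator, keep only structural fatigue=true terms: 0.131560 + 0.024564 = 0.156124
Denominator P(strain alarm): 0.02·0.88·0.77 + 0.65·0.88·0.23 + 0.73·0.12·0.77 + 0.89·0.12·0.23 = 0.237128
Posterior = 0.156124 / 0.237128 ≈ 0.6584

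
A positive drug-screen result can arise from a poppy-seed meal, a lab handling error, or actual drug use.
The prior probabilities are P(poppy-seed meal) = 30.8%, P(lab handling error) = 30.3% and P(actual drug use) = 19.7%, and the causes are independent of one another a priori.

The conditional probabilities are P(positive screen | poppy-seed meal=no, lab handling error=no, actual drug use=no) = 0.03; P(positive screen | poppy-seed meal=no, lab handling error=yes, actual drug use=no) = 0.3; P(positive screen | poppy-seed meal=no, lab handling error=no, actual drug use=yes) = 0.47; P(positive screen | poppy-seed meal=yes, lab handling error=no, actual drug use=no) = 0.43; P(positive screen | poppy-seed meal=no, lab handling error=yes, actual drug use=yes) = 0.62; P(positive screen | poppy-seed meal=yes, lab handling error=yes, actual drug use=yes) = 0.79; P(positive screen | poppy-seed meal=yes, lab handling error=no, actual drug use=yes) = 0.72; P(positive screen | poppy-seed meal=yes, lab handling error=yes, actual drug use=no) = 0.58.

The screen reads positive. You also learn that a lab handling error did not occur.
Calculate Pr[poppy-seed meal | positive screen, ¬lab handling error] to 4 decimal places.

Pr[poppy-seed meal | positive screen, ¬lab handling error] ≈ 0.6501

P(positive screen | ¬lab handling error) = 0.03×0.692×0.803 + 0.47×0.692×0.197 + 0.43×0.308×0.803 + 0.72×0.308×0.197 = 0.016670 + 0.064072 + 0.106349 + 0.043687 = 0.230778
Of this, 0.150036 comes from 0.106349 + 0.043687 (the poppy-seed meal=true cases).
So P(poppy-seed meal | positive screen, ¬lab handling error) = 0.150036/0.230778 ≈ 0.6501.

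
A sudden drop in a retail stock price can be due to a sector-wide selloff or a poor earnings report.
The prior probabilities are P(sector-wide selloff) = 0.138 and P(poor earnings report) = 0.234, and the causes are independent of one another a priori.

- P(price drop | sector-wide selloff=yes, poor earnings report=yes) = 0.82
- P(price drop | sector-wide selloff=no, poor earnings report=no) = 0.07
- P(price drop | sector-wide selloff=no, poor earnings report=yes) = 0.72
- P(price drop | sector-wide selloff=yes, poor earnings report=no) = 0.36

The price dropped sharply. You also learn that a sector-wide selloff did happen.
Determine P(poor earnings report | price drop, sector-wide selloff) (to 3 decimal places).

P(poor earnings report | price drop, sector-wide selloff) ≈ 0.410

Sum P(price drop|·) weighted by the priors over both values of poor earnings report:
  P(price drop | sector-wide selloff) = 0.36×0.766 + 0.82×0.234
        = 0.275760 + 0.191880 = 0.467640
Configurations with poor earnings report contribute 0.191880, so
  P(poor earnings report | price drop, sector-wide selloff) = 0.191880 / 0.467640 ≈ 0.410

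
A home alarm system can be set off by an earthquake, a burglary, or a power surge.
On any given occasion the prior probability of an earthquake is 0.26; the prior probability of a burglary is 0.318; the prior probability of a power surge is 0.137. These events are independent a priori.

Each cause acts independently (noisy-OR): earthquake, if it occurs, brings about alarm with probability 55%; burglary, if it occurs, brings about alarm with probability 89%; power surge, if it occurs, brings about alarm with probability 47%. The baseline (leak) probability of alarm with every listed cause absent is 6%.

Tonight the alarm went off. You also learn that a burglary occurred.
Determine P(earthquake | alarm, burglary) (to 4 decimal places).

P(earthquake | alarm, burglary) ≈ 0.2712

Under noisy-OR, P(alarm | causes) = 1 − (1−0.06)·∏(1−qᵢ) over the active causes.
For the numerator, keep only earthquake=true terms: 0.213940 + 0.034742 = 0.248682
Normalizer over all consistent configurations: 0.8966·0.74·0.863 + 0.945198·0.74·0.137 + 0.95347·0.26·0.863 + 0.975339·0.26·0.137 = 0.917093
P(earthquake | alarm, burglary) = 0.248682/0.917093 ≈ 0.2712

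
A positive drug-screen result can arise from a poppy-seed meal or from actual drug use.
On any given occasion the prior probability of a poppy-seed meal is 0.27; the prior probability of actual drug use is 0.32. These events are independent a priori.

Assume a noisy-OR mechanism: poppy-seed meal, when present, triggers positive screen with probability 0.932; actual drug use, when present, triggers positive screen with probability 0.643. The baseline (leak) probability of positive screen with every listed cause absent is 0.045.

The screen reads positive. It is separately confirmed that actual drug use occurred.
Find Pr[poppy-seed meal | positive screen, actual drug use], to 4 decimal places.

Under noisy-OR, P(positive screen | causes) = 1 − (1−0.045)·∏(1−qᵢ) over the active causes.
Numerator (weight on configurations with poppy-seed meal): 0.976816*0.27 = 0.263740
Normalizer over all consistent configurations: 0.659065*0.73 + 0.976816*0.27 = 0.744857
Posterior = 0.263740 / 0.744857 ≈ 0.3541

Pr[poppy-seed meal | positive screen, actual drug use] ≈ 0.3541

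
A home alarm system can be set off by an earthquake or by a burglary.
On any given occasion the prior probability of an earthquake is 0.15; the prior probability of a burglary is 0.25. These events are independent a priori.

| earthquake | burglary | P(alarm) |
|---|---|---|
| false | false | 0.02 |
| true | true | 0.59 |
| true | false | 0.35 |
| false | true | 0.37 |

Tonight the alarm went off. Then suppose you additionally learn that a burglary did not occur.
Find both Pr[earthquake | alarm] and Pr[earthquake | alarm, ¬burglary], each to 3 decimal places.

P(alarm) = 0.02×0.85×0.75 + 0.37×0.85×0.25 + 0.35×0.15×0.75 + 0.59×0.15×0.25 = 0.012750 + 0.078625 + 0.039375 + 0.022125 = 0.152875
Of this, 0.061500 comes from 0.039375 + 0.022125 (the earthquake=true cases).
P(earthquake | alarm) = 0.061500 / 0.152875 ≈ 0.402

Now condition on the additional information:
By total probability over both values of earthquake:
  P(alarm | ¬burglary) = 0.02×0.85 + 0.35×0.15
        = 0.017000 + 0.052500 = 0.069500
Keeping only the earthquake-present terms gives 0.052500, so
  P(earthquake | alarm, ¬burglary) = 0.052500 / 0.069500 ≈ 0.755
With burglary excluded, earthquake must carry more of the explanatory weight for the alarm.

Pr[earthquake | alarm] ≈ 0.402; Pr[earthquake | alarm, ¬burglary] ≈ 0.755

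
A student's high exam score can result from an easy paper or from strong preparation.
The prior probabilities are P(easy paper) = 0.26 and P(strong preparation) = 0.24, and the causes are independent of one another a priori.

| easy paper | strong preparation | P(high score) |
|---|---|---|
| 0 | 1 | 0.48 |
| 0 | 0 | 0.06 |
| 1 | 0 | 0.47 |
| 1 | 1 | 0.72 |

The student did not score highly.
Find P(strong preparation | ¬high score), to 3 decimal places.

Weight on strong preparation=true, given the evidence: 0.092352 + 0.017472 = 0.109824
Denominator P(¬high score): 0.94*0.74*0.76 + 0.52*0.74*0.24 + 0.53*0.26*0.76 + 0.28*0.26*0.24 = 0.743208
Posterior = 0.109824 / 0.743208 ≈ 0.148

P(strong preparation | ¬high score) ≈ 0.148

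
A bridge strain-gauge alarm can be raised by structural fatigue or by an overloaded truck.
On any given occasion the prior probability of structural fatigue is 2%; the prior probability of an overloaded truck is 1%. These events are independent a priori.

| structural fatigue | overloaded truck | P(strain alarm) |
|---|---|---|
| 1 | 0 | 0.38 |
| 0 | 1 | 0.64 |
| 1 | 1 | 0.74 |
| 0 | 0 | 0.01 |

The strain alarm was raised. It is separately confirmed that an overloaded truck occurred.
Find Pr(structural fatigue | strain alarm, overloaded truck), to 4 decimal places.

P(strain alarm | overloaded truck) = 0.64×0.98 + 0.74×0.02 = 0.627200 + 0.014800 = 0.642000
The structural fatigue-present share is 0.74×0.02 = 0.014800.
P(structural fatigue | strain alarm, overloaded truck) = 0.014800 / 0.642000 ≈ 0.0231

Pr(structural fatigue | strain alarm, overloaded truck) ≈ 0.0231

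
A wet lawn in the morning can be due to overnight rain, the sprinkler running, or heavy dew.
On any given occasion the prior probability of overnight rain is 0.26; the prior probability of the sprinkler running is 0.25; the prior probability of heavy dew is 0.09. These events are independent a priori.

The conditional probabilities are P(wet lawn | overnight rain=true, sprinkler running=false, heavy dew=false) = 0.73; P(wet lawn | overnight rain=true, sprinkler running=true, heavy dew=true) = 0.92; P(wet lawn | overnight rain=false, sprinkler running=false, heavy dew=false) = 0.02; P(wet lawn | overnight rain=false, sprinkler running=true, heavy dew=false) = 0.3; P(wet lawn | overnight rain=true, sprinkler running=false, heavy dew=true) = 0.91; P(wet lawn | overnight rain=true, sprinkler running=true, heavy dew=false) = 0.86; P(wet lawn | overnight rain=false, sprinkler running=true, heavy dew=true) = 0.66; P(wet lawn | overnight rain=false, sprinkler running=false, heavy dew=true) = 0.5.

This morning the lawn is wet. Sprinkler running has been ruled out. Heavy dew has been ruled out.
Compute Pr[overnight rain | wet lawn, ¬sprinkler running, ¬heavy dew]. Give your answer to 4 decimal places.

Pr[overnight rain | wet lawn, ¬sprinkler running, ¬heavy dew] ≈ 0.9277

Sum P(wet lawn|·) weighted by the priors over both values of overnight rain:
  P(wet lawn | ¬sprinkler running, ¬heavy dew) = 0.02*0.74 + 0.73*0.26
        = 0.014800 + 0.189800 = 0.204600
Configurations with overnight rain contribute 0.189800, so
  P(overnight rain | wet lawn, ¬sprinkler running, ¬heavy dew) = 0.189800 / 0.204600 ≈ 0.9277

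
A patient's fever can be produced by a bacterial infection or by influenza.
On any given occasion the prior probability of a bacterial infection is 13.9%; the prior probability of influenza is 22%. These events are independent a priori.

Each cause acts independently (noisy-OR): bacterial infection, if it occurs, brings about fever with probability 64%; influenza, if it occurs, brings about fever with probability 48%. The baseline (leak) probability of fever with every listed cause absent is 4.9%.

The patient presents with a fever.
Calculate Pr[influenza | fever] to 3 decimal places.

Pr[influenza | fever] ≈ 0.537

Under noisy-OR, P(fever | causes) = 1 − (1−0.049)·∏(1−qᵢ) over the active causes.
Enumerate the 4 (bacterial infection, influenza) configurations and weight by the priors:
  P(fever) = 0.049×0.861×0.78 + 0.50548×0.861×0.22 + 0.65764×0.139×0.78 + 0.821973×0.139×0.22
        = 0.032907 + 0.095748 + 0.071301 + 0.025136 = 0.225092
The terms with influenza present sum to 0.120884, so
  P(influenza | fever) = 0.120884 / 0.225092 ≈ 0.537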